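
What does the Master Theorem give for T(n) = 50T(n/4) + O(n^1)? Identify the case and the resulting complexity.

Master Theorem for T(n) = 50T(n/4) + O(n^1):

a = 50, b = 4, c = 1
log_b(a) = log_4(50) = 2.8219

Case 1: c = 1 < log_4(50) = 2.8219
T(n) = O(n^(log_4 50))

For T(n) = 50T(n/4) + O(n^1): log_4(50) = 2.8219. This is Case 1 of the Master Theorem (c < log_b(a), work dominated by leaves), giving O(n^(log_4 50)).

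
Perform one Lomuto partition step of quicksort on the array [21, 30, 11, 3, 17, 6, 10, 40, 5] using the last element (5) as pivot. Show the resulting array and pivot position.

Lomuto partition with pivot = 5:

Initial array: [21, 30, 11, 3, 17, 6, 10, 40, 5]

arr[0]=21 > 5: no swap
arr[1]=30 > 5: no swap
arr[2]=11 > 5: no swap
arr[3]=3 <= 5: swap with position 0, array becomes [3, 30, 11, 21, 17, 6, 10, 40, 5]
arr[4]=17 > 5: no swap
arr[5]=6 > 5: no swap
arr[6]=10 > 5: no swap
arr[7]=40 > 5: no swap

Place pivot at position 1: [3, 5, 11, 21, 17, 6, 10, 40, 30]
Pivot position: 1

After partitioning with pivot 5, the array becomes [3, 5, 11, 21, 17, 6, 10, 40, 30]. The pivot is placed at index 1. All elements to the left of the pivot are <= 5, and all elements to the right are > 5.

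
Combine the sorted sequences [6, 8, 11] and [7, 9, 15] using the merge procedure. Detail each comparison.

Merging process:

Compare 6 vs 7: take 6 from left. Merged: [6]
Compare 8 vs 7: take 7 from right. Merged: [6, 7]
Compare 8 vs 9: take 8 from left. Merged: [6, 7, 8]
Compare 11 vs 9: take 9 from right. Merged: [6, 7, 8, 9]
Compare 11 vs 15: take 11 from left. Merged: [6, 7, 8, 9, 11]
Append remaining from right: [15]. Merged: [6, 7, 8, 9, 11, 15]

Final merged array: [6, 7, 8, 9, 11, 15]
Total comparisons: 5

The merged array is [6, 7, 8, 9, 11, 15], requiring 5 comparisons. The merge step runs in O(n) time where n is the total number of elements.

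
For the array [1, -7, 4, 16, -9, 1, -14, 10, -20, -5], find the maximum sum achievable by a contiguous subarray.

Using Kadane's algorithm on [1, -7, 4, 16, -9, 1, -14, 10, -20, -5]:

Scanning through the array:
Position 1 (value -7): max_ending_here = -6, max_so_far = 1
Position 2 (value 4): max_ending_here = 4, max_so_far = 4
Position 3 (value 16): max_ending_here = 20, max_so_far = 20
Position 4 (value -9): max_ending_here = 11, max_so_far = 20
Position 5 (value 1): max_ending_here = 12, max_so_far = 20
Position 6 (value -14): max_ending_here = -2, max_so_far = 20
Position 7 (value 10): max_ending_here = 10, max_so_far = 20
Position 8 (value -20): max_ending_here = -10, max_so_far = 20
Position 9 (value -5): max_ending_here = -5, max_so_far = 20

Maximum subarray: [4, 16]
Maximum sum: 20

The maximum subarray is [4, 16] with sum 20. This subarray runs from index 2 to index 3.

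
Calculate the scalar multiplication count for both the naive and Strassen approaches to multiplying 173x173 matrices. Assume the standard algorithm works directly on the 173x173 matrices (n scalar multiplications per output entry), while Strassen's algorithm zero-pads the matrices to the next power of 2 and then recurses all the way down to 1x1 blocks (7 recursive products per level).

Matrix multiplication for 173x173 matrices:

Strassen's algorithm requires power-of-2 dimensions. Pad 173x173 to 256x256 (next power of 2).

Standard algorithm: 173^3 = 5177717 multiplications
Strassen's algorithm: 7^(log2(256)) = 7^8 = 5764801 multiplications
Difference: 5177717 - 5764801 = -587084 (Strassen uses MORE here due to padding overhead — for small or just-over-power-of-2 n, padding can outweigh the per-level savings)

Standard: 5177717 multiplications (173^3). Strassen: 5764801 multiplications (7^8, after padding to 256x256). Strassen reduces 8 recursive multiplications to 7 at each level.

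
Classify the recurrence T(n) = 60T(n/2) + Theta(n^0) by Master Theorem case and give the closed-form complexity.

Master Theorem for T(n) = 60T(n/2) + O(n^0):

a = 60, b = 2, c = 0
log_b(a) = log_2(60) = 5.9069

Case 1: c = 0 < log_2(60) = 5.9069
T(n) = O(n^(log_2 60))

For T(n) = 60T(n/2) + O(n^0): log_2(60) = 5.9069. This is Case 1 of the Master Theorem (c < log_b(a), work dominated by leaves), giving O(n^(log_2 60)).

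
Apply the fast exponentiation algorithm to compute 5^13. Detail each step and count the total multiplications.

Computing 5^13 by squaring (build up from 5^1; each line after the first costs one multiplication):

5^1 = 5
5^2 = (5^1)^2 = 5^2 = 25
5^3 = 5 * 5^2 = 5 * 25 = 125
5^6 = (5^3)^2 = 125^2 = 15625
5^12 = (5^6)^2 = 15625^2 = 244140625
5^13 = 5 * 5^12 = 5 * 244140625 = 1220703125

Result: 1220703125
Multiplications needed: 5 (5 lines after 5^1)

5^13 = 1220703125. Using exponentiation by squaring, this requires 5 multiplications. The key idea: if the exponent is even, square the half-power; if odd, multiply by the base once.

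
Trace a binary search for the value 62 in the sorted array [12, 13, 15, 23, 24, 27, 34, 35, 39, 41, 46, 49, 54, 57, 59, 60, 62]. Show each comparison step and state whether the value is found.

Binary search for 62 in [12, 13, 15, 23, 24, 27, 34, 35, 39, 41, 46, 49, 54, 57, 59, 60, 62]:

lo=0, hi=16, mid=8, arr[mid]=39 -> 39 < 62, search right half
lo=9, hi=16, mid=12, arr[mid]=54 -> 54 < 62, search right half
lo=13, hi=16, mid=14, arr[mid]=59 -> 59 < 62, search right half
lo=15, hi=16, mid=15, arr[mid]=60 -> 60 < 62, search right half
lo=16, hi=16, mid=16, arr[mid]=62 -> Found target at index 16!

Binary search finds 62 at index 16 after 5 comparisons. The search repeatedly halves the search space by comparing with the middle element.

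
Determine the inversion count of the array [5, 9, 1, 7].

Finding inversions in [5, 9, 1, 7]:

(0, 2): arr[0]=5 > arr[2]=1
(1, 2): arr[1]=9 > arr[2]=1
(1, 3): arr[1]=9 > arr[3]=7

Total inversions: 3

The array has 3 inversion(s): (0,2), (1,2), (1,3). Each pair (i,j) satisfies i < j and arr[i] > arr[j].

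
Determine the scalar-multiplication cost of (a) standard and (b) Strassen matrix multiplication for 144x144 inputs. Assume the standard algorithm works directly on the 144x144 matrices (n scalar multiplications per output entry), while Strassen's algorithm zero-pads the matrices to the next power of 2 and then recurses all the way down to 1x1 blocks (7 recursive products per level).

Matrix multiplication for 144x144 matrices:

Strassen's algorithm requires power-of-2 dimensions. Pad 144x144 to 256x256 (next power of 2).

Standard algorithm: 144^3 = 2985984 multiplications
Strassen's algorithm: 7^(log2(256)) = 7^8 = 5764801 multiplications
Difference: 2985984 - 5764801 = -2778817 (Strassen uses MORE here due to padding overhead — for small or just-over-power-of-2 n, padding can outweigh the per-level savings)

Standard: 2985984 multiplications (144^3). Strassen: 5764801 multiplications (7^8, after padding to 256x256). Strassen reduces 8 recursive multiplications to 7 at each level.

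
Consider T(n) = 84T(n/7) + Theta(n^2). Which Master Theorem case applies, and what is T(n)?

Master Theorem for T(n) = 84T(n/7) + O(n^2):

a = 84, b = 7, c = 2
log_b(a) = log_7(84) = 2.2770

Case 1: c = 2 < log_7(84) = 2.2770
T(n) = O(n^(log_7 84))

For T(n) = 84T(n/7) + O(n^2): log_7(84) = 2.2770. This is Case 1 of the Master Theorem (c < log_b(a), work dominated by leaves), giving O(n^(log_7 84)).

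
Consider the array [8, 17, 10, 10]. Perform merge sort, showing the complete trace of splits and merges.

Merge sort trace:

Split: [8, 17, 10, 10] -> [8, 17] and [10, 10]
  Split: [8, 17] -> [8] and [17]
  Merge: [8] + [17] -> [8, 17]
  Split: [10, 10] -> [10] and [10]
  Merge: [10] + [10] -> [10, 10]
Merge: [8, 17] + [10, 10] -> [8, 10, 10, 17]

Final sorted array: [8, 10, 10, 17]

The merge sort proceeds by recursively splitting the array and merging sorted halves.
After all merges, the sorted array is [8, 10, 10, 17].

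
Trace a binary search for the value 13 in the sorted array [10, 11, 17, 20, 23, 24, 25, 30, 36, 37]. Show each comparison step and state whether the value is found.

Binary search for 13 in [10, 11, 17, 20, 23, 24, 25, 30, 36, 37]:

lo=0, hi=9, mid=4, arr[mid]=23 -> 23 > 13, search left half
lo=0, hi=3, mid=1, arr[mid]=11 -> 11 < 13, search right half
lo=2, hi=3, mid=2, arr[mid]=17 -> 17 > 13, search left half
lo=2 > hi=1, target 13 not found

Binary search determines that 13 is not in the array after 3 comparisons. The search space was exhausted without finding the target.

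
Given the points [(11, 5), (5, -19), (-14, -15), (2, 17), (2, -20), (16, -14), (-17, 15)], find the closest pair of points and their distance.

Computing all pairwise distances among 7 points:

d((11, 5), (5, -19)) = 24.7386
d((11, 5), (-14, -15)) = 32.0156
d((11, 5), (2, 17)) = 15.0
d((11, 5), (2, -20)) = 26.5707
d((11, 5), (16, -14)) = 19.6469
d((11, 5), (-17, 15)) = 29.7321
d((5, -19), (-14, -15)) = 19.4165
d((5, -19), (2, 17)) = 36.1248
d((5, -19), (2, -20)) = 3.1623 <-- minimum
d((5, -19), (16, -14)) = 12.083
d((5, -19), (-17, 15)) = 40.4969
d((-14, -15), (2, 17)) = 35.7771
d((-14, -15), (2, -20)) = 16.7631
d((-14, -15), (16, -14)) = 30.0167
d((-14, -15), (-17, 15)) = 30.1496
d((2, 17), (2, -20)) = 37.0
d((2, 17), (16, -14)) = 34.0147
d((2, 17), (-17, 15)) = 19.105
d((2, -20), (16, -14)) = 15.2315
d((2, -20), (-17, 15)) = 39.8246
d((16, -14), (-17, 15)) = 43.9318

Closest pair: (5, -19) and (2, -20) with distance 3.1623

The closest pair is (5, -19) and (2, -20) with Euclidean distance 3.1623. For 7 points, brute-force pairwise comparison is shown above. For large n, the divide-and-conquer algorithm (sort by x, recurse on halves, check the dividing strip) achieves O(n log n).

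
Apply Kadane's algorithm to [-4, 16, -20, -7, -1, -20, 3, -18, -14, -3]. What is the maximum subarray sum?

Using Kadane's algorithm on [-4, 16, -20, -7, -1, -20, 3, -18, -14, -3]:

Scanning through the array:
Position 1 (value 16): max_ending_here = 16, max_so_far = 16
Position 2 (value -20): max_ending_here = -4, max_so_far = 16
Position 3 (value -7): max_ending_here = -7, max_so_far = 16
Position 4 (value -1): max_ending_here = -1, max_so_far = 16
Position 5 (value -20): max_ending_here = -20, max_so_far = 16
Position 6 (value 3): max_ending_here = 3, max_so_far = 16
Position 7 (value -18): max_ending_here = -15, max_so_far = 16
Position 8 (value -14): max_ending_here = -14, max_so_far = 16
Position 9 (value -3): max_ending_here = -3, max_so_far = 16

Maximum subarray: [16]
Maximum sum: 16

The maximum subarray is [16] with sum 16. This subarray runs from index 1 to index 1.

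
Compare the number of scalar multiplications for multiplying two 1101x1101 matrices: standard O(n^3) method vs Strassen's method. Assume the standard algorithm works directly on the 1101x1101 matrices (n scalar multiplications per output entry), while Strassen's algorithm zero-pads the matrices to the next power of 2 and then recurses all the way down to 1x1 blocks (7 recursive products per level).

Matrix multiplication for 1101x1101 matrices:

Strassen's algorithm requires power-of-2 dimensions. Pad 1101x1101 to 2048x2048 (next power of 2).

Standard algorithm: 1101^3 = 1334633301 multiplications
Strassen's algorithm: 7^(log2(2048)) = 7^11 = 1977326743 multiplications
Difference: 1334633301 - 1977326743 = -642693442 (Strassen uses MORE here due to padding overhead — for small or just-over-power-of-2 n, padding can outweigh the per-level savings)

Standard: 1334633301 multiplications (1101^3). Strassen: 1977326743 multiplications (7^11, after padding to 2048x2048). Strassen reduces 8 recursive multiplications to 7 at each level.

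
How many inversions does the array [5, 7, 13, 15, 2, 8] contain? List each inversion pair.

Finding inversions in [5, 7, 13, 15, 2, 8]:

(0, 4): arr[0]=5 > arr[4]=2
(1, 4): arr[1]=7 > arr[4]=2
(2, 4): arr[2]=13 > arr[4]=2
(2, 5): arr[2]=13 > arr[5]=8
(3, 4): arr[3]=15 > arr[4]=2
(3, 5): arr[3]=15 > arr[5]=8

Total inversions: 6

The array has 6 inversion(s): (0,4), (1,4), (2,4), (2,5), (3,4), (3,5). Each pair (i,j) satisfies i < j and arr[i] > arr[j].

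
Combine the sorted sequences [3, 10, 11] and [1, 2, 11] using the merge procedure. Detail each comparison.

Merging process:

Compare 3 vs 1: take 1 from right. Merged: [1]
Compare 3 vs 2: take 2 from right. Merged: [1, 2]
Compare 3 vs 11: take 3 from left. Merged: [1, 2, 3]
Compare 10 vs 11: take 10 from left. Merged: [1, 2, 3, 10]
Compare 11 vs 11: take 11 from left. Merged: [1, 2, 3, 10, 11]
Append remaining from right: [11]. Merged: [1, 2, 3, 10, 11, 11]

Final merged array: [1, 2, 3, 10, 11, 11]
Total comparisons: 5

The merged array is [1, 2, 3, 10, 11, 11], requiring 5 comparisons. The merge step runs in O(n) time where n is the total number of elements.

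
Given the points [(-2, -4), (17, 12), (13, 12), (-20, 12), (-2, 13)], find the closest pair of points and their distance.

Computing all pairwise distances among 5 points:

d((-2, -4), (17, 12)) = 24.8395
d((-2, -4), (13, 12)) = 21.9317
d((-2, -4), (-20, 12)) = 24.0832
d((-2, -4), (-2, 13)) = 17.0
d((17, 12), (13, 12)) = 4.0 <-- minimum
d((17, 12), (-20, 12)) = 37.0
d((17, 12), (-2, 13)) = 19.0263
d((13, 12), (-20, 12)) = 33.0
d((13, 12), (-2, 13)) = 15.0333
d((-20, 12), (-2, 13)) = 18.0278

Closest pair: (17, 12) and (13, 12) with distance 4.0

The closest pair is (17, 12) and (13, 12) with Euclidean distance 4.0. For 5 points, brute-force pairwise comparison is shown above. For large n, the divide-and-conquer algorithm (sort by x, recurse on halves, check the dividing strip) achieves O(n log n).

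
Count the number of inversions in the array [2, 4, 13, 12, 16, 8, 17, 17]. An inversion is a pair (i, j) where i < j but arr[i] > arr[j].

Finding inversions in [2, 4, 13, 12, 16, 8, 17, 17]:

(2, 3): arr[2]=13 > arr[3]=12
(2, 5): arr[2]=13 > arr[5]=8
(3, 5): arr[3]=12 > arr[5]=8
(4, 5): arr[4]=16 > arr[5]=8

Total inversions: 4

The array has 4 inversion(s): (2,3), (2,5), (3,5), (4,5). Each pair (i,j) satisfies i < j and arr[i] > arr[j].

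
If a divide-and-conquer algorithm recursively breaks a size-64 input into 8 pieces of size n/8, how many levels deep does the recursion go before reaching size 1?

For divide and conquer with division factor 8:

Problem sizes at each level:
Level 0: 64
Level 1: 8
Level 2: 1

The root is level 0 and the size-1 base case is level 2 (the tree spans levels 0 through 2, i.e. 3 levels counting the root), so the depth is the number of divisions: log_8(64) = 2

The recursion tree depth is log_8(64) = 2. At each level, the problem size is divided by 8, so it takes 2 divisions to reduce to a base case of size 1. The algorithm makes 8 recursive calls at each level.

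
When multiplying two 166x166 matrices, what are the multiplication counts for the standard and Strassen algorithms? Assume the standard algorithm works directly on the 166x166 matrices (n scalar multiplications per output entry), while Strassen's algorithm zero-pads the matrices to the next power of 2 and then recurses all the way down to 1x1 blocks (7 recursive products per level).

Matrix multiplication for 166x166 matrices:

Strassen's algorithm requires power-of-2 dimensions. Pad 166x166 to 256x256 (next power of 2).

Standard algorithm: 166^3 = 4574296 multiplications
Strassen's algorithm: 7^(log2(256)) = 7^8 = 5764801 multiplications
Difference: 4574296 - 5764801 = -1190505 (Strassen uses MORE here due to padding overhead — for small or just-over-power-of-2 n, padding can outweigh the per-level savings)

Standard: 4574296 multiplications (166^3). Strassen: 5764801 multiplications (7^8, after padding to 256x256). Strassen reduces 8 recursive multiplications to 7 at each level.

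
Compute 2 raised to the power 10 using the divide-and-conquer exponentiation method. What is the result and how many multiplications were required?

Computing 2^10 by squaring (build up from 2^1; each line after the first costs one multiplication):

2^1 = 2
2^2 = (2^1)^2 = 2^2 = 4
2^4 = (2^2)^2 = 4^2 = 16
2^5 = 2 * 2^4 = 2 * 16 = 32
2^10 = (2^5)^2 = 32^2 = 1024

Result: 1024
Multiplications needed: 4 (4 lines after 2^1)

2^10 = 1024. Using exponentiation by squaring, this requires 4 multiplications. The key idea: if the exponent is even, square the half-power; if odd, multiply by the base once.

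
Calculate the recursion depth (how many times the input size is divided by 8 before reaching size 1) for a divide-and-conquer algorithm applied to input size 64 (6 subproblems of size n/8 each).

For divide and conquer with division factor 8:

Problem sizes at each level:
Level 0: 64
Level 1: 8
Level 2: 1

The root is level 0 and the size-1 base case is level 2 (the tree spans levels 0 through 2, i.e. 3 levels counting the root), so the depth is the number of divisions: log_8(64) = 2

The recursion tree depth is log_8(64) = 2. At each level, the problem size is divided by 8, so it takes 2 divisions to reduce to a base case of size 1. The algorithm makes 6 recursive calls at each level.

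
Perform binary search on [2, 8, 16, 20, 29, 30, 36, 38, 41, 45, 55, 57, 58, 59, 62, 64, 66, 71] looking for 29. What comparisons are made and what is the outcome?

Binary search for 29 in [2, 8, 16, 20, 29, 30, 36, 38, 41, 45, 55, 57, 58, 59, 62, 64, 66, 71]:

lo=0, hi=17, mid=8, arr[mid]=41 -> 41 > 29, search left half
lo=0, hi=7, mid=3, arr[mid]=20 -> 20 < 29, search right half
lo=4, hi=7, mid=5, arr[mid]=30 -> 30 > 29, search left half
lo=4, hi=4, mid=4, arr[mid]=29 -> Found target at index 4!

Binary search finds 29 at index 4 after 4 comparisons. The search repeatedly halves the search space by comparing with the middle element.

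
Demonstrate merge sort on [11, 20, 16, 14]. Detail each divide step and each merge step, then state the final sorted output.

Merge sort trace:

Split: [11, 20, 16, 14] -> [11, 20] and [16, 14]
  Split: [11, 20] -> [11] and [20]
  Merge: [11] + [20] -> [11, 20]
  Split: [16, 14] -> [16] and [14]
  Merge: [16] + [14] -> [14, 16]
Merge: [11, 20] + [14, 16] -> [11, 14, 16, 20]

Final sorted array: [11, 14, 16, 20]

The merge sort proceeds by recursively splitting the array and merging sorted halves.
After all merges, the sorted array is [11, 14, 16, 20].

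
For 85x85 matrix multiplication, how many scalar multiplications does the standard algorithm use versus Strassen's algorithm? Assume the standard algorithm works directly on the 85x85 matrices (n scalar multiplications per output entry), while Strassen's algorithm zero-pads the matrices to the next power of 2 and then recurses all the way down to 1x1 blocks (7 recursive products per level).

Matrix multiplication for 85x85 matrices:

Strassen's algorithm requires power-of-2 dimensions. Pad 85x85 to 128x128 (next power of 2).

Standard algorithm: 85^3 = 614125 multiplications
Strassen's algorithm: 7^(log2(128)) = 7^7 = 823543 multiplications
Difference: 614125 - 823543 = -209418 (Strassen uses MORE here due to padding overhead — for small or just-over-power-of-2 n, padding can outweigh the per-level savings)

Standard: 614125 multiplications (85^3). Strassen: 823543 multiplications (7^7, after padding to 128x128). Strassen reduces 8 recursive multiplications to 7 at each level.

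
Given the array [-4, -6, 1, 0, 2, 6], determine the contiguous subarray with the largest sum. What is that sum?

Using Kadane's algorithm on [-4, -6, 1, 0, 2, 6]:

Scanning through the array:
Position 1 (value -6): max_ending_here = -6, max_so_far = -4
Position 2 (value 1): max_ending_here = 1, max_so_far = 1
Position 3 (value 0): max_ending_here = 1, max_so_far = 1
Position 4 (value 2): max_ending_here = 3, max_so_far = 3
Position 5 (value 6): max_ending_here = 9, max_so_far = 9

Maximum subarray: [1, 0, 2, 6]
Maximum sum: 9

The maximum subarray is [1, 0, 2, 6] with sum 9. This subarray runs from index 2 to index 5.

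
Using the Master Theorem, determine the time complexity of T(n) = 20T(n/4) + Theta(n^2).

Master Theorem for T(n) = 20T(n/4) + O(n^2):

a = 20, b = 4, c = 2
log_b(a) = log_4(20) = 2.1610

Case 1: c = 2 < log_4(20) = 2.1610
T(n) = O(n^(log_4 20))

For T(n) = 20T(n/4) + O(n^2): log_4(20) = 2.1610. This is Case 1 of the Master Theorem (c < log_b(a), work dominated by leaves), giving O(n^(log_4 20)).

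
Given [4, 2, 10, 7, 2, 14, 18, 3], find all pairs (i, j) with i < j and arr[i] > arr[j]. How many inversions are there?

Finding inversions in [4, 2, 10, 7, 2, 14, 18, 3]:

(0, 1): arr[0]=4 > arr[1]=2
(0, 4): arr[0]=4 > arr[4]=2
(0, 7): arr[0]=4 > arr[7]=3
(2, 3): arr[2]=10 > arr[3]=7
(2, 4): arr[2]=10 > arr[4]=2
(2, 7): arr[2]=10 > arr[7]=3
(3, 4): arr[3]=7 > arr[4]=2
(3, 7): arr[3]=7 > arr[7]=3
(5, 7): arr[5]=14 > arr[7]=3
(6, 7): arr[6]=18 > arr[7]=3

Total inversions: 10

The array has 10 inversion(s): (0,1), (0,4), (0,7), (2,3), (2,4), (2,7), (3,4), (3,7), (5,7), (6,7). Each pair (i,j) satisfies i < j and arr[i] > arr[j].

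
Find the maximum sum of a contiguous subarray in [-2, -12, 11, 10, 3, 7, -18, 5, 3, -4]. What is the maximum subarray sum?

Using Kadane's algorithm on [-2, -12, 11, 10, 3, 7, -18, 5, 3, -4]:

Scanning through the array:
Position 1 (value -12): max_ending_here = -12, max_so_far = -2
Position 2 (value 11): max_ending_here = 11, max_so_far = 11
Position 3 (value 10): max_ending_here = 21, max_so_far = 21
Position 4 (value 3): max_ending_here = 24, max_so_far = 24
Position 5 (value 7): max_ending_here = 31, max_so_far = 31
Position 6 (value -18): max_ending_here = 13, max_so_far = 31
Position 7 (value 5): max_ending_here = 18, max_so_far = 31
Position 8 (value 3): max_ending_here = 21, max_so_far = 31
Position 9 (value -4): max_ending_here = 17, max_so_far = 31

Maximum subarray: [11, 10, 3, 7]
Maximum sum: 31

The maximum subarray is [11, 10, 3, 7] with sum 31. This subarray runs from index 2 to index 5.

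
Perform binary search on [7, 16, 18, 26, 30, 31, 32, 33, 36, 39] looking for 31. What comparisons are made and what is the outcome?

Binary search for 31 in [7, 16, 18, 26, 30, 31, 32, 33, 36, 39]:

lo=0, hi=9, mid=4, arr[mid]=30 -> 30 < 31, search right half
lo=5, hi=9, mid=7, arr[mid]=33 -> 33 > 31, search left half
lo=5, hi=6, mid=5, arr[mid]=31 -> Found target at index 5!

Binary search finds 31 at index 5 after 3 comparisons. The search repeatedly halves the search space by comparing with the middle element.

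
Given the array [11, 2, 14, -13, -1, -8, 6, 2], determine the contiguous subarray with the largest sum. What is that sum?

Using Kadane's algorithm on [11, 2, 14, -13, -1, -8, 6, 2]:

Scanning through the array:
Position 1 (value 2): max_ending_here = 13, max_so_far = 13
Position 2 (value 14): max_ending_here = 27, max_so_far = 27
Position 3 (value -13): max_ending_here = 14, max_so_far = 27
Position 4 (value -1): max_ending_here = 13, max_so_far = 27
Position 5 (value -8): max_ending_here = 5, max_so_far = 27
Position 6 (value 6): max_ending_here = 11, max_so_far = 27
Position 7 (value 2): max_ending_here = 13, max_so_far = 27

Maximum subarray: [11, 2, 14]
Maximum sum: 27

The maximum subarray is [11, 2, 14] with sum 27. This subarray runs from index 0 to index 2.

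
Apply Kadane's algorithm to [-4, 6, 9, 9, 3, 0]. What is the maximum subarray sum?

Using Kadane's algorithm on [-4, 6, 9, 9, 3, 0]:

Scanning through the array:
Position 1 (value 6): max_ending_here = 6, max_so_far = 6
Position 2 (value 9): max_ending_here = 15, max_so_far = 15
Position 3 (value 9): max_ending_here = 24, max_so_far = 24
Position 4 (value 3): max_ending_here = 27, max_so_far = 27
Position 5 (value 0): max_ending_here = 27, max_so_far = 27

Maximum subarray: [6, 9, 9, 3]
Maximum sum: 27

The maximum subarray is [6, 9, 9, 3] with sum 27. This subarray runs from index 1 to index 4.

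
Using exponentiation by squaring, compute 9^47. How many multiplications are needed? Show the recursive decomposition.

Computing 9^47 by squaring (build up from 9^1; each line after the first costs one multiplication):

9^1 = 9
9^2 = (9^1)^2 = 9^2 = 81
9^4 = (9^2)^2 = 81^2 = 6561
9^5 = 9 * 9^4 = 9 * 6561 = 59049
9^10 = (9^5)^2 = 59049^2 = 3486784401
9^11 = 9 * 9^10 = 9 * 3486784401 = 31381059609
9^22 = (9^11)^2 = 31381059609^2 = 984770902183611232881
9^23 = 9 * 9^22 = 9 * 984770902183611232881 = 8862938119652501095929
9^46 = (9^23)^2 = 8862938119652501095929^2 = 78551672112789411833022577315290546060373041
9^47 = 9 * 9^46 = 9 * 78551672112789411833022577315290546060373041 = 706965049015104706497203195837614914543357369

Result: 706965049015104706497203195837614914543357369
Multiplications needed: 9 (9 lines after 9^1)

9^47 = 706965049015104706497203195837614914543357369. Using exponentiation by squaring, this requires 9 multiplications. The key idea: if the exponent is even, square the half-power; if odd, multiply by the base once.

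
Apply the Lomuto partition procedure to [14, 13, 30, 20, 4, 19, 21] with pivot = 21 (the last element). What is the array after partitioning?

Lomuto partition with pivot = 21:

Initial array: [14, 13, 30, 20, 4, 19, 21]

arr[0]=14 <= 21: swap with position 0, array becomes [14, 13, 30, 20, 4, 19, 21]
arr[1]=13 <= 21: swap with position 1, array becomes [14, 13, 30, 20, 4, 19, 21]
arr[2]=30 > 21: no swap
arr[3]=20 <= 21: swap with position 2, array becomes [14, 13, 20, 30, 4, 19, 21]
arr[4]=4 <= 21: swap with position 3, array becomes [14, 13, 20, 4, 30, 19, 21]
arr[5]=19 <= 21: swap with position 4, array becomes [14, 13, 20, 4, 19, 30, 21]

Place pivot at position 5: [14, 13, 20, 4, 19, 21, 30]
Pivot position: 5

After partitioning with pivot 21, the array becomes [14, 13, 20, 4, 19, 21, 30]. The pivot is placed at index 5. All elements to the left of the pivot are <= 21, and all elements to the right are > 21.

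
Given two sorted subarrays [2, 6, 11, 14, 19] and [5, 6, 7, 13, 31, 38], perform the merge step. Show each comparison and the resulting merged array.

Merging process:

Compare 2 vs 5: take 2 from left. Merged: [2]
Compare 6 vs 5: take 5 from right. Merged: [2, 5]
Compare 6 vs 6: take 6 from left. Merged: [2, 5, 6]
Compare 11 vs 6: take 6 from right. Merged: [2, 5, 6, 6]
Compare 11 vs 7: take 7 from right. Merged: [2, 5, 6, 6, 7]
Compare 11 vs 13: take 11 from left. Merged: [2, 5, 6, 6, 7, 11]
Compare 14 vs 13: take 13 from right. Merged: [2, 5, 6, 6, 7, 11, 13]
Compare 14 vs 31: take 14 from left. Merged: [2, 5, 6, 6, 7, 11, 13, 14]
Compare 19 vs 31: take 19 from left. Merged: [2, 5, 6, 6, 7, 11, 13, 14, 19]
Append remaining from right: [31, 38]. Merged: [2, 5, 6, 6, 7, 11, 13, 14, 19, 31, 38]

Final merged array: [2, 5, 6, 6, 7, 11, 13, 14, 19, 31, 38]
Total comparisons: 9

The merged array is [2, 5, 6, 6, 7, 11, 13, 14, 19, 31, 38], requiring 9 comparisons. The merge step runs in O(n) time where n is the total number of elements.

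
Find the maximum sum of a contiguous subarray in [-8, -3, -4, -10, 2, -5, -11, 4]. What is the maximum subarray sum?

Using Kadane's algorithm on [-8, -3, -4, -10, 2, -5, -11, 4]:

Scanning through the array:
Position 1 (value -3): max_ending_here = -3, max_so_far = -3
Position 2 (value -4): max_ending_here = -4, max_so_far = -3
Position 3 (value -10): max_ending_here = -10, max_so_far = -3
Position 4 (value 2): max_ending_here = 2, max_so_far = 2
Position 5 (value -5): max_ending_here = -3, max_so_far = 2
Position 6 (value -11): max_ending_here = -11, max_so_far = 2
Position 7 (value 4): max_ending_here = 4, max_so_far = 4

Maximum subarray: [4]
Maximum sum: 4

The maximum subarray is [4] with sum 4. This subarray runs from index 7 to index 7.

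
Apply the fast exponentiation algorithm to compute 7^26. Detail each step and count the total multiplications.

Computing 7^26 by squaring (build up from 7^1; each line after the first costs one multiplication):

7^1 = 7
7^2 = (7^1)^2 = 7^2 = 49
7^3 = 7 * 7^2 = 7 * 49 = 343
7^6 = (7^3)^2 = 343^2 = 117649
7^12 = (7^6)^2 = 117649^2 = 13841287201
7^13 = 7 * 7^12 = 7 * 13841287201 = 96889010407
7^26 = (7^13)^2 = 96889010407^2 = 9387480337647754305649

Result: 9387480337647754305649
Multiplications needed: 6 (6 lines after 7^1)

7^26 = 9387480337647754305649. Using exponentiation by squaring, this requires 6 multiplications. The key idea: if the exponent is even, square the half-power; if odd, multiply by the base once.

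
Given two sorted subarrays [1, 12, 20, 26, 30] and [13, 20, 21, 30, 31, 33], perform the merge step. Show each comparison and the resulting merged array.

Merging process:

Compare 1 vs 13: take 1 from left. Merged: [1]
Compare 12 vs 13: take 12 from left. Merged: [1, 12]
Compare 20 vs 13: take 13 from right. Merged: [1, 12, 13]
Compare 20 vs 20: take 20 from left. Merged: [1, 12, 13, 20]
Compare 26 vs 20: take 20 from right. Merged: [1, 12, 13, 20, 20]
Compare 26 vs 21: take 21 from right. Merged: [1, 12, 13, 20, 20, 21]
Compare 26 vs 30: take 26 from left. Merged: [1, 12, 13, 20, 20, 21, 26]
Compare 30 vs 30: take 30 from left. Merged: [1, 12, 13, 20, 20, 21, 26, 30]
Append remaining from right: [30, 31, 33]. Merged: [1, 12, 13, 20, 20, 21, 26, 30, 30, 31, 33]

Final merged array: [1, 12, 13, 20, 20, 21, 26, 30, 30, 31, 33]
Total comparisons: 8

The merged array is [1, 12, 13, 20, 20, 21, 26, 30, 30, 31, 33], requiring 8 comparisons. The merge step runs in O(n) time where n is the total number of elements.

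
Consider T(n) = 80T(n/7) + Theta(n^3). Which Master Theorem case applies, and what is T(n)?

Master Theorem for T(n) = 80T(n/7) + O(n^3):

a = 80, b = 7, c = 3
log_b(a) = log_7(80) = 2.2519

Case 3: c = 3 > log_7(80) = 2.2519
T(n) = O(n^3) = O(n^3)

For T(n) = 80T(n/7) + O(n^3): log_7(80) = 2.2519. This is Case 3 of the Master Theorem (c > log_b(a), work dominated by root), giving O(n^3).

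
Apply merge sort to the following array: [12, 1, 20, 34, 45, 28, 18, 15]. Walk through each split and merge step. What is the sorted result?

Merge sort trace:

Split: [12, 1, 20, 34, 45, 28, 18, 15] -> [12, 1, 20, 34] and [45, 28, 18, 15]
  Split: [12, 1, 20, 34] -> [12, 1] and [20, 34]
    Split: [12, 1] -> [12] and [1]
    Merge: [12] + [1] -> [1, 12]
    Split: [20, 34] -> [20] and [34]
    Merge: [20] + [34] -> [20, 34]
  Merge: [1, 12] + [20, 34] -> [1, 12, 20, 34]
  Split: [45, 28, 18, 15] -> [45, 28] and [18, 15]
    Split: [45, 28] -> [45] and [28]
    Merge: [45] + [28] -> [28, 45]
    Split: [18, 15] -> [18] and [15]
    Merge: [18] + [15] -> [15, 18]
  Merge: [28, 45] + [15, 18] -> [15, 18, 28, 45]
Merge: [1, 12, 20, 34] + [15, 18, 28, 45] -> [1, 12, 15, 18, 20, 28, 34, 45]

Final sorted array: [1, 12, 15, 18, 20, 28, 34, 45]

The merge sort proceeds by recursively splitting the array and merging sorted halves.
After all merges, the sorted array is [1, 12, 15, 18, 20, 28, 34, 45].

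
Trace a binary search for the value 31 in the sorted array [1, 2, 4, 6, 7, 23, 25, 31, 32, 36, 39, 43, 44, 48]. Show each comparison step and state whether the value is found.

Binary search for 31 in [1, 2, 4, 6, 7, 23, 25, 31, 32, 36, 39, 43, 44, 48]:

lo=0, hi=13, mid=6, arr[mid]=25 -> 25 < 31, search right half
lo=7, hi=13, mid=10, arr[mid]=39 -> 39 > 31, search left half
lo=7, hi=9, mid=8, arr[mid]=32 -> 32 > 31, search left half
lo=7, hi=7, mid=7, arr[mid]=31 -> Found target at index 7!

Binary search finds 31 at index 7 after 4 comparisons. The search repeatedly halves the search space by comparing with the middle element.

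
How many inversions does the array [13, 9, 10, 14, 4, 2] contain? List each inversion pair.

Finding inversions in [13, 9, 10, 14, 4, 2]:

(0, 1): arr[0]=13 > arr[1]=9
(0, 2): arr[0]=13 > arr[2]=10
(0, 4): arr[0]=13 > arr[4]=4
(0, 5): arr[0]=13 > arr[5]=2
(1, 4): arr[1]=9 > arr[4]=4
(1, 5): arr[1]=9 > arr[5]=2
(2, 4): arr[2]=10 > arr[4]=4
(2, 5): arr[2]=10 > arr[5]=2
(3, 4): arr[3]=14 > arr[4]=4
(3, 5): arr[3]=14 > arr[5]=2
(4, 5): arr[4]=4 > arr[5]=2

Total inversions: 11

The array has 11 inversion(s): (0,1), (0,2), (0,4), (0,5), (1,4), (1,5), (2,4), (2,5), (3,4), (3,5), (4,5). Each pair (i,j) satisfies i < j and arr[i] > arr[j].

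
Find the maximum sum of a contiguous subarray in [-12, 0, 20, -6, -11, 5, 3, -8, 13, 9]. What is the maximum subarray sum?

Using Kadane's algorithm on [-12, 0, 20, -6, -11, 5, 3, -8, 13, 9]:

Scanning through the array:
Position 1 (value 0): max_ending_here = 0, max_so_far = 0
Position 2 (value 20): max_ending_here = 20, max_so_far = 20
Position 3 (value -6): max_ending_here = 14, max_so_far = 20
Position 4 (value -11): max_ending_here = 3, max_so_far = 20
Position 5 (value 5): max_ending_here = 8, max_so_far = 20
Position 6 (value 3): max_ending_here = 11, max_so_far = 20
Position 7 (value -8): max_ending_here = 3, max_so_far = 20
Position 8 (value 13): max_ending_here = 16, max_so_far = 20
Position 9 (value 9): max_ending_here = 25, max_so_far = 25

Maximum subarray: [0, 20, -6, -11, 5, 3, -8, 13, 9]
Maximum sum: 25

The maximum subarray is [0, 20, -6, -11, 5, 3, -8, 13, 9] with sum 25. This subarray runs from index 1 to index 9.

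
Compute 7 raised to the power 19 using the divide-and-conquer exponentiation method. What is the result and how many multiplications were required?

Computing 7^19 by squaring (build up from 7^1; each line after the first costs one multiplication):

7^1 = 7
7^2 = (7^1)^2 = 7^2 = 49
7^4 = (7^2)^2 = 49^2 = 2401
7^8 = (7^4)^2 = 2401^2 = 5764801
7^9 = 7 * 7^8 = 7 * 5764801 = 40353607
7^18 = (7^9)^2 = 40353607^2 = 1628413597910449
7^19 = 7 * 7^18 = 7 * 1628413597910449 = 11398895185373143

Result: 11398895185373143
Multiplications needed: 6 (6 lines after 7^1)

7^19 = 11398895185373143. Using exponentiation by squaring, this requires 6 multiplications. The key idea: if the exponent is even, square the half-power; if odd, multiply by the base once.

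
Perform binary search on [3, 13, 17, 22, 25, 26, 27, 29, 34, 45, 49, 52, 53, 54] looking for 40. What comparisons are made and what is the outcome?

Binary search for 40 in [3, 13, 17, 22, 25, 26, 27, 29, 34, 45, 49, 52, 53, 54]:

lo=0, hi=13, mid=6, arr[mid]=27 -> 27 < 40, search right half
lo=7, hi=13, mid=10, arr[mid]=49 -> 49 > 40, search left half
lo=7, hi=9, mid=8, arr[mid]=34 -> 34 < 40, search right half
lo=9, hi=9, mid=9, arr[mid]=45 -> 45 > 40, search left half
lo=9 > hi=8, target 40 not found

Binary search determines that 40 is not in the array after 4 comparisons. The search space was exhausted without finding the target.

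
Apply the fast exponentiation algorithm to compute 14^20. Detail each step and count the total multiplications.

Computing 14^20 by squaring (build up from 14^1; each line after the first costs one multiplication):

14^1 = 14
14^2 = (14^1)^2 = 14^2 = 196
14^4 = (14^2)^2 = 196^2 = 38416
14^5 = 14 * 14^4 = 14 * 38416 = 537824
14^10 = (14^5)^2 = 537824^2 = 289254654976
14^20 = (14^10)^2 = 289254654976^2 = 83668255425284801560576

Result: 83668255425284801560576
Multiplications needed: 5 (5 lines after 14^1)

14^20 = 83668255425284801560576. Using exponentiation by squaring, this requires 5 multiplications. The key idea: if the exponent is even, square the half-power; if odd, multiply by the base once.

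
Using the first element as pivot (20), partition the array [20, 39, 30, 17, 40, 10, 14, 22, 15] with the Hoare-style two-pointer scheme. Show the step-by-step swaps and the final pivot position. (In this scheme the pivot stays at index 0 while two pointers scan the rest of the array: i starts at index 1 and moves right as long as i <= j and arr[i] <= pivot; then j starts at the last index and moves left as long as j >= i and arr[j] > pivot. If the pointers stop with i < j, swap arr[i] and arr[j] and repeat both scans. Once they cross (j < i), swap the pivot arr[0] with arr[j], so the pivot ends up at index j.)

Hoare-style two-pointer partition with pivot = 20:

Initial array: [20, 39, 30, 17, 40, 10, 14, 22, 15]

Pointers start at i = 1, j = 8.
i stops at index 1 (arr[1]=39 > 20), j stops at index 8 (arr[8]=15 <= 20): swap arr[1] and arr[8], array becomes [20, 15, 30, 17, 40, 10, 14, 22, 39]
i stops at index 2 (arr[2]=30 > 20), j stops at index 6 (arr[6]=14 <= 20): swap arr[2] and arr[6], array becomes [20, 15, 14, 17, 40, 10, 30, 22, 39]
i stops at index 4 (arr[4]=40 > 20), j stops at index 5 (arr[5]=10 <= 20): swap arr[4] and arr[5], array becomes [20, 15, 14, 17, 10, 40, 30, 22, 39]
i ends at 5, j ends at 4: the pointers have crossed (j < i), so scanning stops.

Swap pivot arr[0] with arr[4] to place pivot at position 4: [10, 15, 14, 17, 20, 40, 30, 22, 39]
Pivot position: 4

After partitioning with pivot 20, the array becomes [10, 15, 14, 17, 20, 40, 30, 22, 39]. The pivot is placed at index 4. All elements to the left of the pivot are <= 20, and all elements to the right are > 20.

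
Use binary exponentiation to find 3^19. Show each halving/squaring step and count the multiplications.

Computing 3^19 by squaring (build up from 3^1; each line after the first costs one multiplication):

3^1 = 3
3^2 = (3^1)^2 = 3^2 = 9
3^4 = (3^2)^2 = 9^2 = 81
3^8 = (3^4)^2 = 81^2 = 6561
3^9 = 3 * 3^8 = 3 * 6561 = 19683
3^18 = (3^9)^2 = 19683^2 = 387420489
3^19 = 3 * 3^18 = 3 * 387420489 = 1162261467

Result: 1162261467
Multiplications needed: 6 (6 lines after 3^1)

3^19 = 1162261467. Using exponentiation by squaring, this requires 6 multiplications. The key idea: if the exponent is even, square the half-power; if odd, multiply by the base once.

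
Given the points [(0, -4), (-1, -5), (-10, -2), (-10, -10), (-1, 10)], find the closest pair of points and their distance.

Computing all pairwise distances among 5 points:

d((0, -4), (-1, -5)) = 1.4142 <-- minimum
d((0, -4), (-10, -2)) = 10.198
d((0, -4), (-10, -10)) = 11.6619
d((0, -4), (-1, 10)) = 14.0357
d((-1, -5), (-10, -2)) = 9.4868
d((-1, -5), (-10, -10)) = 10.2956
d((-1, -5), (-1, 10)) = 15.0
d((-10, -2), (-10, -10)) = 8.0
d((-10, -2), (-1, 10)) = 15.0
d((-10, -10), (-1, 10)) = 21.9317

Closest pair: (0, -4) and (-1, -5) with distance 1.4142

The closest pair is (0, -4) and (-1, -5) with Euclidean distance 1.4142. For 5 points, brute-force pairwise comparison is shown above. For large n, the divide-and-conquer algorithm (sort by x, recurse on halves, check the dividing strip) achieves O(n log n).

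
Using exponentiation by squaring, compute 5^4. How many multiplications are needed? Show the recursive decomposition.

Computing 5^4 by squaring (build up from 5^1; each line after the first costs one multiplication):

5^1 = 5
5^2 = (5^1)^2 = 5^2 = 25
5^4 = (5^2)^2 = 25^2 = 625

Result: 625
Multiplications needed: 2 (2 lines after 5^1)

5^4 = 625. Using exponentiation by squaring, this requires 2 multiplications. The key idea: if the exponent is even, square the half-power; if odd, multiply by the base once.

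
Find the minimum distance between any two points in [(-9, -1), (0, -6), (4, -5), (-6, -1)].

Computing all pairwise distances among 4 points:

d((-9, -1), (0, -6)) = 10.2956
d((-9, -1), (4, -5)) = 13.6015
d((-9, -1), (-6, -1)) = 3.0 <-- minimum
d((0, -6), (4, -5)) = 4.1231
d((0, -6), (-6, -1)) = 7.8102
d((4, -5), (-6, -1)) = 10.7703

Closest pair: (-9, -1) and (-6, -1) with distance 3.0

The closest pair is (-9, -1) and (-6, -1) with Euclidean distance 3.0. For 4 points, brute-force pairwise comparison is shown above. For large n, the divide-and-conquer algorithm (sort by x, recurse on halves, check the dividing strip) achieves O(n log n).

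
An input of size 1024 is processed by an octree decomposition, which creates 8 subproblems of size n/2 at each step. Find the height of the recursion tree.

For divide and conquer with division factor 2:

Problem sizes at each level:
Level 0: 1024
Level 1: 512
Level 2: 256
Level 3: 128
Level 4: 64
Level 5: 32
Level 6: 16
Level 7: 8
Level 8: 4
Level 9: 2
Level 10: 1

The root is level 0 and the size-1 base case is level 10 (the tree spans levels 0 through 10, i.e. 11 levels counting the root), so the depth is the number of divisions: log_2(1024) = 10

The recursion tree depth is log_2(1024) = 10. At each level, the problem size is divided by 2, so it takes 10 divisions to reduce to a base case of size 1. The algorithm makes 8 recursive calls at each level.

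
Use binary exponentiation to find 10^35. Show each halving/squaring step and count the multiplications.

Computing 10^35 by squaring (build up from 10^1; each line after the first costs one multiplication):

10^1 = 10
10^2 = (10^1)^2 = 10^2 = 100
10^4 = (10^2)^2 = 100^2 = 10000
10^8 = (10^4)^2 = 10000^2 = 100000000
10^16 = (10^8)^2 = 100000000^2 = 10000000000000000
10^17 = 10 * 10^16 = 10 * 10000000000000000 = 100000000000000000
10^34 = (10^17)^2 = 100000000000000000^2 = 10000000000000000000000000000000000
10^35 = 10 * 10^34 = 10 * 10000000000000000000000000000000000 = 100000000000000000000000000000000000

Result: 100000000000000000000000000000000000
Multiplications needed: 7 (7 lines after 10^1)

10^35 = 100000000000000000000000000000000000. Using exponentiation by squaring, this requires 7 multiplications. The key idea: if the exponent is even, square the half-power; if odd, multiply by the base once.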